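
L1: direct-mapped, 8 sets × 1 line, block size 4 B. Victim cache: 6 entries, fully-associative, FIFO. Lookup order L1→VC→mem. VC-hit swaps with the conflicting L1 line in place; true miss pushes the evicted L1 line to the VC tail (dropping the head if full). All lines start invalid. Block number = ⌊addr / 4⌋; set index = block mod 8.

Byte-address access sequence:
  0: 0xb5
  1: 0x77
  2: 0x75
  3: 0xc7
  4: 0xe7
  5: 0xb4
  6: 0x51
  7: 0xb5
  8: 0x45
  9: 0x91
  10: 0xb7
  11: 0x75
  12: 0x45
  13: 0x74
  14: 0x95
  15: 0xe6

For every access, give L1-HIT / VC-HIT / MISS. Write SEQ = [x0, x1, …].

SEQ = [MISS, MISS, L1-HIT, MISS, MISS, VC-HIT, MISS, L1-HIT, MISS, MISS, L1-HIT, VC-HIT, L1-HIT, L1-HIT, MISS, VC-HIT]

0: 0xb5 (blk 45, set 5) → MISS  vc=[]
1: 0x77 (blk 29, set 5) → MISS  vc=[45]
2: 0x75 (blk 29, set 5) → L1-HIT  vc=[45]
3: 0xc7 (blk 49, set 1) → MISS  vc=[45]
4: 0xe7 (blk 57, set 1) → MISS  vc=[45, 49]
5: 0xb4 (blk 45, set 5) → VC-HIT  vc=[29, 49]
6: 0x51 (blk 20, set 4) → MISS  vc=[29, 49]
7: 0xb5 (blk 45, set 5) → L1-HIT  vc=[29, 49]
8: 0x45 (blk 17, set 1) → MISS  vc=[29, 49, 57]
9: 0x91 (blk 36, set 4) → MISS  vc=[29, 49, 57, 20]
10: 0xb7 (blk 45, set 5) → L1-HIT  vc=[29, 49, 57, 20]
11: 0x75 (blk 29, set 5) → VC-HIT  vc=[45, 49, 57, 20]
12: 0x45 (blk 17, set 1) → L1-HIT  vc=[45, 49, 57, 20]
13: 0x74 (blk 29, set 5) → L1-HIT  vc=[45, 49, 57, 20]
14: 0x95 (blk 37, set 5) → MISS  vc=[45, 49, 57, 20, 29]
15: 0xe6 (blk 57, set 1) → VC-HIT  vc=[45, 49, 17, 20, 29]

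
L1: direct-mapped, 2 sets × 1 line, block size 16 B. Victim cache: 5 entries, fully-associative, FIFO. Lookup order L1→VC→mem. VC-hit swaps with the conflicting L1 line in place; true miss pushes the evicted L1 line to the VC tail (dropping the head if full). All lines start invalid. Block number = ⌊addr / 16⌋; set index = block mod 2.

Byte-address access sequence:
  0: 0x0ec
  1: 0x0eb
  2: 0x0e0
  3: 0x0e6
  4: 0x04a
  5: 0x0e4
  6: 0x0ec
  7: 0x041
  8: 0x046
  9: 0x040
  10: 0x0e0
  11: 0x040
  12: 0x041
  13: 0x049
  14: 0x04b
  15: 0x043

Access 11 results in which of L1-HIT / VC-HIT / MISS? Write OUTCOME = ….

OUTCOME = VC-HIT

  [0] addr=0xec blk=14 s=0: MISS | VC []
  [1] addr=0xeb blk=14 s=0: L1-HIT | VC []
  [2] addr=0xe0 blk=14 s=0: L1-HIT | VC []
  [3] addr=0xe6 blk=14 s=0: L1-HIT | VC []
  [4] addr=0x4a blk=4 s=0: MISS | VC [14]
  [5] addr=0xe4 blk=14 s=0: VC-HIT | VC [4]
  [6] addr=0xec blk=14 s=0: L1-HIT | VC [4]
  [7] addr=0x41 blk=4 s=0: VC-HIT | VC [14]
  [8] addr=0x46 blk=4 s=0: L1-HIT | VC [14]
  [9] addr=0x40 blk=4 s=0: L1-HIT | VC [14]
  [10] addr=0xe0 blk=14 s=0: VC-HIT | VC [4]
  [11] addr=0x40 blk=4 s=0: VC-HIT | VC [14]
  [12] addr=0x41 blk=4 s=0: L1-HIT | VC [14]
  [13] addr=0x49 blk=4 s=0: L1-HIT | VC [14]
  [14] addr=0x4b blk=4 s=0: L1-HIT | VC [14]
  [15] addr=0x43 blk=4 s=0: L1-HIT | VC [14]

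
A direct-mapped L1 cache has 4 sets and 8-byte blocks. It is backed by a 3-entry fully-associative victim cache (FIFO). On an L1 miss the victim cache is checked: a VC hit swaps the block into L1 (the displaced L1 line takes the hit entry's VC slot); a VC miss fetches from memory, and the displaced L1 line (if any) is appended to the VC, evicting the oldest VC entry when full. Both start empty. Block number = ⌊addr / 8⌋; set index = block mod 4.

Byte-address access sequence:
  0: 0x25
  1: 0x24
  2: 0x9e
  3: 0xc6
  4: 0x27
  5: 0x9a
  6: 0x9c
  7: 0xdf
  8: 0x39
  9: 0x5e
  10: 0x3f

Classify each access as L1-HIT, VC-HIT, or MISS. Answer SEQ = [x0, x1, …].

  [0] addr=0x25 blk=4 s=0: MISS | VC []
  [1] addr=0x24 blk=4 s=0: L1-HIT | VC []
  [2] addr=0x9e blk=19 s=3: MISS | VC []
  [3] addr=0xc6 blk=24 s=0: MISS | VC [4]
  [4] addr=0x27 blk=4 s=0: VC-HIT | VC [24]
  [5] addr=0x9a blk=19 s=3: L1-HIT | VC [24]
  [6] addr=0x9c blk=19 s=3: L1-HIT | VC [24]
  [7] addr=0xdf blk=27 s=3: MISS | VC [24, 19]
  [8] addr=0x39 blk=7 s=3: MISS | VC [24, 19, 27]
  [9] addr=0x5e blk=11 s=3: MISS | VC [19, 27, 7]
  [10] addr=0x3f blk=7 s=3: VC-HIT | VC [19, 27, 11]

SEQ = [MISS, L1-HIT, MISS, MISS, VC-HIT, L1-HIT, L1-HIT, MISS, MISS, MISS, VC-HIT]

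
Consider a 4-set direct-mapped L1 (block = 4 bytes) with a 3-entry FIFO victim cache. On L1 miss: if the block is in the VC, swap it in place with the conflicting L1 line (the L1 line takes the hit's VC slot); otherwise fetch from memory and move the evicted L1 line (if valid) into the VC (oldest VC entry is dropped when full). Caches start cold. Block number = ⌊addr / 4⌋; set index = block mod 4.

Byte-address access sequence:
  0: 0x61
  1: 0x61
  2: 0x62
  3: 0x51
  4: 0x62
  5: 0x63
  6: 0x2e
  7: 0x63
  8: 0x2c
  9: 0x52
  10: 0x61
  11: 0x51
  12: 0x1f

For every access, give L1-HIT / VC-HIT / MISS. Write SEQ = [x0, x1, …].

0: 0x61 (blk 24, set 0) → MISS  vc=[]
1: 0x61 (blk 24, set 0) → L1-HIT  vc=[]
2: 0x62 (blk 24, set 0) → L1-HIT  vc=[]
3: 0x51 (blk 20, set 0) → MISS  vc=[24]
4: 0x62 (blk 24, set 0) → VC-HIT  vc=[20]
5: 0x63 (blk 24, set 0) → L1-HIT  vc=[20]
6: 0x2e (blk 11, set 3) → MISS  vc=[20]
7: 0x63 (blk 24, set 0) → L1-HIT  vc=[20]
8: 0x2c (blk 11, set 3) → L1-HIT  vc=[20]
9: 0x52 (blk 20, set 0) → VC-HIT  vc=[24]
10: 0x61 (blk 24, set 0) → VC-HIT  vc=[20]
11: 0x51 (blk 20, set 0) → VC-HIT  vc=[24]
12: 0x1f (blk 7, set 3) → MISS  vc=[24, 11]

SEQ = [MISS, L1-HIT, L1-HIT, MISS, VC-HIT, L1-HIT, MISS, L1-HIT, L1-HIT, VC-HIT, VC-HIT, VC-HIT, MISS]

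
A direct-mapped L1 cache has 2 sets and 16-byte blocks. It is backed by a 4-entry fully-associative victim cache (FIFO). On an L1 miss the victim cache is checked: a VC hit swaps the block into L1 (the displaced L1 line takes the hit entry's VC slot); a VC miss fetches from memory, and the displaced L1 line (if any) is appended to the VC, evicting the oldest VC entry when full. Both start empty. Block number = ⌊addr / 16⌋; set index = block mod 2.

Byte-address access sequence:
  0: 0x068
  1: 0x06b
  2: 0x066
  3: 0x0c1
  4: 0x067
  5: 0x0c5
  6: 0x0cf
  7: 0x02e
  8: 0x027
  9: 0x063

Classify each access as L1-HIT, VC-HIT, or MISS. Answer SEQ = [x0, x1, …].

#0 0x68→b6/s0 MISS; vc=[]
#1 0x6b→b6/s0 L1-HIT; vc=[]
#2 0x66→b6/s0 L1-HIT; vc=[]
#3 0xc1→b12/s0 MISS; vc=[6]
#4 0x67→b6/s0 VC-HIT; vc=[12]
#5 0xc5→b12/s0 VC-HIT; vc=[6]
#6 0xcf→b12/s0 L1-HIT; vc=[6]
#7 0x2e→b2/s0 MISS; vc=[6,12]
#8 0x27→b2/s0 L1-HIT; vc=[6,12]
#9 0x63→b6/s0 VC-HIT; vc=[2,12]

SEQ = [MISS, L1-HIT, L1-HIT, MISS, VC-HIT, VC-HIT, L1-HIT, MISS, L1-HIT, VC-HIT]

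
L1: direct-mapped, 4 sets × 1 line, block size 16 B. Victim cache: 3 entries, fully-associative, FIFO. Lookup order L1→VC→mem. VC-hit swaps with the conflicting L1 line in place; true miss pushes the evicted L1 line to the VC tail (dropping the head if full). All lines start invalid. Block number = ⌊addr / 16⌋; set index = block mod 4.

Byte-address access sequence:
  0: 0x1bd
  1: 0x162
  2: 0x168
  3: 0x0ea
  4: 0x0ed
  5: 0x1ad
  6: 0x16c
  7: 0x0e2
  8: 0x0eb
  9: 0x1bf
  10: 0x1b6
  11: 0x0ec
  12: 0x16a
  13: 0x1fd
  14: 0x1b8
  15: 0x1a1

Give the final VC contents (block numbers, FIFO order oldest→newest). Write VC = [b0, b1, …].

#0 0x1bd→b27/s3 MISS; vc=[]
#1 0x162→b22/s2 MISS; vc=[]
#2 0x168→b22/s2 L1-HIT; vc=[]
#3 0xea→b14/s2 MISS; vc=[22]
#4 0xed→b14/s2 L1-HIT; vc=[22]
#5 0x1ad→b26/s2 MISS; vc=[22,14]
#6 0x16c→b22/s2 VC-HIT; vc=[26,14]
#7 0xe2→b14/s2 VC-HIT; vc=[26,22]
#8 0xeb→b14/s2 L1-HIT; vc=[26,22]
#9 0x1bf→b27/s3 L1-HIT; vc=[26,22]
#10 0x1b6→b27/s3 L1-HIT; vc=[26,22]
#11 0xec→b14/s2 L1-HIT; vc=[26,22]
#12 0x16a→b22/s2 VC-HIT; vc=[26,14]
#13 0x1fd→b31/s3 MISS; vc=[26,14,27]
#14 0x1b8→b27/s3 VC-HIT; vc=[26,14,31]
#15 0x1a1→b26/s2 VC-HIT; vc=[22,14,31]

VC = [22, 14, 31]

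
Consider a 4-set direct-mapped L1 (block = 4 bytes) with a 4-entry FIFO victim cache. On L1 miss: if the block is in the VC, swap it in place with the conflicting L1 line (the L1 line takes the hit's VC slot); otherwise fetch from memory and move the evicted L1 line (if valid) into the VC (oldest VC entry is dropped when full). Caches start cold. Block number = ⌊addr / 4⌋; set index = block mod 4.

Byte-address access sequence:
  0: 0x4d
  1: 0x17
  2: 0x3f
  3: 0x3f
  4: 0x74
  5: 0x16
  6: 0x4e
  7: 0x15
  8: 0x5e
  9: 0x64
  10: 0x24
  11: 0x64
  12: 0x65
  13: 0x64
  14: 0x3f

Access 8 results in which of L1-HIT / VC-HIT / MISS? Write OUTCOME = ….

OUTCOME = MISS

  [0] addr=0x4d blk=19 s=3: MISS | VC []
  [1] addr=0x17 blk=5 s=1: MISS | VC []
  [2] addr=0x3f blk=15 s=3: MISS | VC [19]
  [3] addr=0x3f blk=15 s=3: L1-HIT | VC [19]
  [4] addr=0x74 blk=29 s=1: MISS | VC [19, 5]
  [5] addr=0x16 blk=5 s=1: VC-HIT | VC [19, 29]
  [6] addr=0x4e blk=19 s=3: VC-HIT | VC [15, 29]
  [7] addr=0x15 blk=5 s=1: L1-HIT | VC [15, 29]
  [8] addr=0x5e blk=23 s=3: MISS | VC [15, 29, 19]
  [9] addr=0x64 blk=25 s=1: MISS | VC [15, 29, 19, 5]
  [10] addr=0x24 blk=9 s=1: MISS | VC [29, 19, 5, 25]
  [11] addr=0x64 blk=25 s=1: VC-HIT | VC [29, 19, 5, 9]
  [12] addr=0x65 blk=25 s=1: L1-HIT | VC [29, 19, 5, 9]
  [13] addr=0x64 blk=25 s=1: L1-HIT | VC [29, 19, 5, 9]
  [14] addr=0x3f blk=15 s=3: MISS | VC [19, 5, 9, 23]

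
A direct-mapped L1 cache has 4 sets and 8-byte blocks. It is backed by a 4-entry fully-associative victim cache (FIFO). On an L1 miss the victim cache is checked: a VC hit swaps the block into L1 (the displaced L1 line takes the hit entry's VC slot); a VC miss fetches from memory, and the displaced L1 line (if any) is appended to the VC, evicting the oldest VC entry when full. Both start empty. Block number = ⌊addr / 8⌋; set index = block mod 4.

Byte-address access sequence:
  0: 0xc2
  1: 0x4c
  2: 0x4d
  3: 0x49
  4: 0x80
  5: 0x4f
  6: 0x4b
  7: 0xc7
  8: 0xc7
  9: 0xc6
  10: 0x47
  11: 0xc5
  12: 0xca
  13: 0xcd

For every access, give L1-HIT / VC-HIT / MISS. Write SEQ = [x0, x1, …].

  [0] addr=0xc2 blk=24 s=0: MISS | VC []
  [1] addr=0x4c blk=9 s=1: MISS | VC []
  [2] addr=0x4d blk=9 s=1: L1-HIT | VC []
  [3] addr=0x49 blk=9 s=1: L1-HIT | VC []
  [4] addr=0x80 blk=16 s=0: MISS | VC [24]
  [5] addr=0x4f blk=9 s=1: L1-HIT | VC [24]
  [6] addr=0x4b blk=9 s=1: L1-HIT | VC [24]
  [7] addr=0xc7 blk=24 s=0: VC-HIT | VC [16]
  [8] addr=0xc7 blk=24 s=0: L1-HIT | VC [16]
  [9] addr=0xc6 blk=24 s=0: L1-HIT | VC [16]
  [10] addr=0x47 blk=8 s=0: MISS | VC [16, 24]
  [11] addr=0xc5 blk=24 s=0: VC-HIT | VC [16, 8]
  [12] addr=0xca blk=25 s=1: MISS | VC [16, 8, 9]
  [13] addr=0xcd blk=25 s=1: L1-HIT | VC [16, 8, 9]

SEQ = [MISS, MISS, L1-HIT, L1-HIT, MISS, L1-HIT, L1-HIT, VC-HIT, L1-HIT, L1-HIT, MISS, VC-HIT, MISS, L1-HIT]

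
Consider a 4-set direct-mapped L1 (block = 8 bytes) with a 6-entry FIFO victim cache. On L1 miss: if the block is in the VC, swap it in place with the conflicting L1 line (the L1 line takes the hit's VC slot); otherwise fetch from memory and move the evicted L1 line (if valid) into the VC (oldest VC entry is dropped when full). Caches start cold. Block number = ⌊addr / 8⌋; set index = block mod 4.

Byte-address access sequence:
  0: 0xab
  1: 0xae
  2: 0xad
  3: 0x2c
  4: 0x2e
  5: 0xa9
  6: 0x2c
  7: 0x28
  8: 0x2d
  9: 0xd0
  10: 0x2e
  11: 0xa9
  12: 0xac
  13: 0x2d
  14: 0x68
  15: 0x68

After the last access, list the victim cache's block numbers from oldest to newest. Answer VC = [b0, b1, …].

  [0] addr=0xab blk=21 s=1: MISS | VC []
  [1] addr=0xae blk=21 s=1: L1-HIT | VC []
  [2] addr=0xad blk=21 s=1: L1-HIT | VC []
  [3] addr=0x2c blk=5 s=1: MISS | VC [21]
  [4] addr=0x2e blk=5 s=1: L1-HIT | VC [21]
  [5] addr=0xa9 blk=21 s=1: VC-HIT | VC [5]
  [6] addr=0x2c blk=5 s=1: VC-HIT | VC [21]
  [7] addr=0x28 blk=5 s=1: L1-HIT | VC [21]
  [8] addr=0x2d blk=5 s=1: L1-HIT | VC [21]
  [9] addr=0xd0 blk=26 s=2: MISS | VC [21]
  [10] addr=0x2e blk=5 s=1: L1-HIT | VC [21]
  [11] addr=0xa9 blk=21 s=1: VC-HIT | VC [5]
  [12] addr=0xac blk=21 s=1: L1-HIT | VC [5]
  [13] addr=0x2d blk=5 s=1: VC-HIT | VC [21]
  [14] addr=0x68 blk=13 s=1: MISS | VC [21, 5]
  [15] addr=0x68 blk=13 s=1: L1-HIT | VC [21, 5]

VC = [21, 5]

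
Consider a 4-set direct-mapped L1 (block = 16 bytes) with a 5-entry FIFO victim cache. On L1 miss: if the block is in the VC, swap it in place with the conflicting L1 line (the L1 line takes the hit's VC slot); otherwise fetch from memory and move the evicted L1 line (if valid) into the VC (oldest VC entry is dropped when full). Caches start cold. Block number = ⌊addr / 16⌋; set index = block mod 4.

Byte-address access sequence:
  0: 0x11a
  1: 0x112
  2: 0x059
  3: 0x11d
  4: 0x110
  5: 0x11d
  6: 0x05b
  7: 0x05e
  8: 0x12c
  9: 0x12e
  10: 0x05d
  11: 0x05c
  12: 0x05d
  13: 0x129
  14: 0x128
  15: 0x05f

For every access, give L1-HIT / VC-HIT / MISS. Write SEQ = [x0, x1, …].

  [0] addr=0x11a blk=17 s=1: MISS | VC []
  [1] addr=0x112 blk=17 s=1: L1-HIT | VC []
  [2] addr=0x59 blk=5 s=1: MISS | VC [17]
  [3] addr=0x11d blk=17 s=1: VC-HIT | VC [5]
  [4] addr=0x110 blk=17 s=1: L1-HIT | VC [5]
  [5] addr=0x11d blk=17 s=1: L1-HIT | VC [5]
  [6] addr=0x5b blk=5 s=1: VC-HIT | VC [17]
  [7] addr=0x5e blk=5 s=1: L1-HIT | VC [17]
  [8] addr=0x12c blk=18 s=2: MISS | VC [17]
  [9] addr=0x12e blk=18 s=2: L1-HIT | VC [17]
  [10] addr=0x5d blk=5 s=1: L1-HIT | VC [17]
  [11] addr=0x5c blk=5 s=1: L1-HIT | VC [17]
  [12] addr=0x5d blk=5 s=1: L1-HIT | VC [17]
  [13] addr=0x129 blk=18 s=2: L1-HIT | VC [17]
  [14] addr=0x128 blk=18 s=2: L1-HIT | VC [17]
  [15] addr=0x5f blk=5 s=1: L1-HIT | VC [17]

SEQ = [MISS, L1-HIT, MISS, VC-HIT, L1-HIT, L1-HIT, VC-HIT, L1-HIT, MISS, L1-HIT, L1-HIT, L1-HIT, L1-HIT, L1-HIT, L1-HIT, L1-HIT]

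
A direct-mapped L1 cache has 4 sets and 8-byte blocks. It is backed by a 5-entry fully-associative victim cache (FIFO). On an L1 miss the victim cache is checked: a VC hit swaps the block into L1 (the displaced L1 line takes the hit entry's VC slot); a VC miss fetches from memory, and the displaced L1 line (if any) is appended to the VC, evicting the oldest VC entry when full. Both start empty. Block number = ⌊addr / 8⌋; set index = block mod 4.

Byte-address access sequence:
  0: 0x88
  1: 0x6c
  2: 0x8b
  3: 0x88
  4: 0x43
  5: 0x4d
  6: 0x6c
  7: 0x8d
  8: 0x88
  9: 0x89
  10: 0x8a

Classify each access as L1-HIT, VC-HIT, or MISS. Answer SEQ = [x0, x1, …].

#0 0x88→b17/s1 MISS; vc=[]
#1 0x6c→b13/s1 MISS; vc=[17]
#2 0x8b→b17/s1 VC-HIT; vc=[13]
#3 0x88→b17/s1 L1-HIT; vc=[13]
#4 0x43→b8/s0 MISS; vc=[13]
#5 0x4d→b9/s1 MISS; vc=[13,17]
#6 0x6c→b13/s1 VC-HIT; vc=[9,17]
#7 0x8d→b17/s1 VC-HIT; vc=[9,13]
#8 0x88→b17/s1 L1-HIT; vc=[9,13]
#9 0x89→b17/s1 L1-HIT; vc=[9,13]
#10 0x8a→b17/s1 L1-HIT; vc=[9,13]

SEQ = [MISS, MISS, VC-HIT, L1-HIT, MISS, MISS, VC-HIT, VC-HIT, L1-HIT, L1-HIT, L1-HIT]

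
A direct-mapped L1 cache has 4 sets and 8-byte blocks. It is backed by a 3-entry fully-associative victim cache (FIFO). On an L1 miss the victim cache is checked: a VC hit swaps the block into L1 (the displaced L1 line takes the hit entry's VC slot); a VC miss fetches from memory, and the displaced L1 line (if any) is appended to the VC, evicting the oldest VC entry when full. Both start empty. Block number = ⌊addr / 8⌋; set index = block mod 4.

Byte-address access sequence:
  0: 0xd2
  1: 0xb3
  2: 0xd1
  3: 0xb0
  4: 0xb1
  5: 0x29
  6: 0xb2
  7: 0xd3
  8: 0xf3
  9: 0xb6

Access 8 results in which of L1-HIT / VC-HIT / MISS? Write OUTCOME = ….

OUTCOME = MISS

  [0] addr=0xd2 blk=26 s=2: MISS | VC []
  [1] addr=0xb3 blk=22 s=2: MISS | VC [26]
  [2] addr=0xd1 blk=26 s=2: VC-HIT | VC [22]
  [3] addr=0xb0 blk=22 s=2: VC-HIT | VC [26]
  [4] addr=0xb1 blk=22 s=2: L1-HIT | VC [26]
  [5] addr=0x29 blk=5 s=1: MISS | VC [26]
  [6] addr=0xb2 blk=22 s=2: L1-HIT | VC [26]
  [7] addr=0xd3 blk=26 s=2: VC-HIT | VC [22]
  [8] addr=0xf3 blk=30 s=2: MISS | VC [22, 26]
  [9] addr=0xb6 blk=22 s=2: VC-HIT | VC [30, 26]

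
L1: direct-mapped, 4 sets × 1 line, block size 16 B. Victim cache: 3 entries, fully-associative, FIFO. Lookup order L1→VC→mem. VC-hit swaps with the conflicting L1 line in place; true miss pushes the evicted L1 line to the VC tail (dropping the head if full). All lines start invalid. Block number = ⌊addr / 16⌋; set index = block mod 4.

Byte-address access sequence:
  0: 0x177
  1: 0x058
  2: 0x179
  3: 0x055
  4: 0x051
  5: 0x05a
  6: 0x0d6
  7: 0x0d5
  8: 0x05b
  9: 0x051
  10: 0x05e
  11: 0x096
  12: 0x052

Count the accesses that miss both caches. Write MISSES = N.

  [0] addr=0x177 blk=23 s=3: MISS | VC []
  [1] addr=0x58 blk=5 s=1: MISS | VC []
  [2] addr=0x179 blk=23 s=3: L1-HIT | VC []
  [3] addr=0x55 blk=5 s=1: L1-HIT | VC []
  [4] addr=0x51 blk=5 s=1: L1-HIT | VC []
  [5] addr=0x5a blk=5 s=1: L1-HIT | VC []
  [6] addr=0xd6 blk=13 s=1: MISS | VC [5]
  [7] addr=0xd5 blk=13 s=1: L1-HIT | VC [5]
  [8] addr=0x5b blk=5 s=1: VC-HIT | VC [13]
  [9] addr=0x51 blk=5 s=1: L1-HIT | VC [13]
  [10] addr=0x5e blk=5 s=1: L1-HIT | VC [13]
  [11] addr=0x96 blk=9 s=1: MISS | VC [13, 5]
  [12] addr=0x52 blk=5 s=1: VC-HIT | VC [13, 9]

MISSES = 4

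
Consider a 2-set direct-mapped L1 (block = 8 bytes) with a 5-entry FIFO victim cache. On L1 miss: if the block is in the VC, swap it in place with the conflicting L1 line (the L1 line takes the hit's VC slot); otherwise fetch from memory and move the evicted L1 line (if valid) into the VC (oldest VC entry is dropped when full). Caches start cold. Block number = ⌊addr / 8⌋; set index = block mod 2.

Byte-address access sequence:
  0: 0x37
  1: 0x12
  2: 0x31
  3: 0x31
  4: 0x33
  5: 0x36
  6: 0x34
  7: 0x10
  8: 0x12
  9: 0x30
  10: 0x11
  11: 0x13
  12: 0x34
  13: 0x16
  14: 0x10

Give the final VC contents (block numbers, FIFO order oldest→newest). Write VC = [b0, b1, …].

#0 0x37→b6/s0 MISS; vc=[]
#1 0x12→b2/s0 MISS; vc=[6]
#2 0x31→b6/s0 VC-HIT; vc=[2]
#3 0x31→b6/s0 L1-HIT; vc=[2]
#4 0x33→b6/s0 L1-HIT; vc=[2]
#5 0x36→b6/s0 L1-HIT; vc=[2]
#6 0x34→b6/s0 L1-HIT; vc=[2]
#7 0x10→b2/s0 VC-HIT; vc=[6]
#8 0x12→b2/s0 L1-HIT; vc=[6]
#9 0x30→b6/s0 VC-HIT; vc=[2]
#10 0x11→b2/s0 VC-HIT; vc=[6]
#11 0x13→b2/s0 L1-HIT; vc=[6]
#12 0x34→b6/s0 VC-HIT; vc=[2]
#13 0x16→b2/s0 VC-HIT; vc=[6]
#14 0x10→b2/s0 L1-HIT; vc=[6]

VC = [6]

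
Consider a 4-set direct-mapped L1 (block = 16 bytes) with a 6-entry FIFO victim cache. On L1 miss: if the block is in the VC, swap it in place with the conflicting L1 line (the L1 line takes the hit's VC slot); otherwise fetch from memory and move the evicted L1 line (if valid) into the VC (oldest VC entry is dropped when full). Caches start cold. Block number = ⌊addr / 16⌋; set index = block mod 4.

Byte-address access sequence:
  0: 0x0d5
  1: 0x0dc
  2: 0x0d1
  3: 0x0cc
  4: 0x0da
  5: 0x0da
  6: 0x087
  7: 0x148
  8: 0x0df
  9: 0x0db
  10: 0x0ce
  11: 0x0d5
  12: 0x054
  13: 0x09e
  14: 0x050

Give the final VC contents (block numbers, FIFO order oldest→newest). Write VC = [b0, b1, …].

VC = [20, 8, 13, 9]

0: 0xd5 (blk 13, set 1) → MISS  vc=[]
1: 0xdc (blk 13, set 1) → L1-HIT  vc=[]
2: 0xd1 (blk 13, set 1) → L1-HIT  vc=[]
3: 0xcc (blk 12, set 0) → MISS  vc=[]
4: 0xda (blk 13, set 1) → L1-HIT  vc=[]
5: 0xda (blk 13, set 1) → L1-HIT  vc=[]
6: 0x87 (blk 8, set 0) → MISS  vc=[12]
7: 0x148 (blk 20, set 0) → MISS  vc=[12, 8]
8: 0xdf (blk 13, set 1) → L1-HIT  vc=[12, 8]
9: 0xdb (blk 13, set 1) → L1-HIT  vc=[12, 8]
10: 0xce (blk 12, set 0) → VC-HIT  vc=[20, 8]
11: 0xd5 (blk 13, set 1) → L1-HIT  vc=[20, 8]
12: 0x54 (blk 5, set 1) → MISS  vc=[20, 8, 13]
13: 0x9e (blk 9, set 1) → MISS  vc=[20, 8, 13, 5]
14: 0x50 (blk 5, set 1) → VC-HIT  vc=[20, 8, 13, 9]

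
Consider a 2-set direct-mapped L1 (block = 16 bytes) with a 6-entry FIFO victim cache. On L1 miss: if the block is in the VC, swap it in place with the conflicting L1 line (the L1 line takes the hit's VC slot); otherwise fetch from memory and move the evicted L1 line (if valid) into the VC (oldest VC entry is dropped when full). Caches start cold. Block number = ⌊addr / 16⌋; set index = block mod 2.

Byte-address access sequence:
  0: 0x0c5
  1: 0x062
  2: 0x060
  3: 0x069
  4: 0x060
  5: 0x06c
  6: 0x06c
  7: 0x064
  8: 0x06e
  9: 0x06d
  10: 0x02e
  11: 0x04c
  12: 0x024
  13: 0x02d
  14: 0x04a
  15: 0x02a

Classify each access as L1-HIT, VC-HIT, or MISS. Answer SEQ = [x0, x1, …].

#0 0xc5→b12/s0 MISS; vc=[]
#1 0x62→b6/s0 MISS; vc=[12]
#2 0x60→b6/s0 L1-HIT; vc=[12]
#3 0x69→b6/s0 L1-HIT; vc=[12]
#4 0x60→b6/s0 L1-HIT; vc=[12]
#5 0x6c→b6/s0 L1-HIT; vc=[12]
#6 0x6c→b6/s0 L1-HIT; vc=[12]
#7 0x64→b6/s0 L1-HIT; vc=[12]
#8 0x6e→b6/s0 L1-HIT; vc=[12]
#9 0x6d→b6/s0 L1-HIT; vc=[12]
#10 0x2e→b2/s0 MISS; vc=[12,6]
#11 0x4c→b4/s0 MISS; vc=[12,6,2]
#12 0x24→b2/s0 VC-HIT; vc=[12,6,4]
#13 0x2d→b2/s0 L1-HIT; vc=[12,6,4]
#14 0x4a→b4/s0 VC-HIT; vc=[12,6,2]
#15 0x2a→b2/s0 VC-HIT; vc=[12,6,4]

SEQ = [MISS, MISS, L1-HIT, L1-HIT, L1-HIT, L1-HIT, L1-HIT, L1-HIT, L1-HIT, L1-HIT, MISS, MISS, VC-HIT, L1-HIT, VC-HIT, VC-HIT]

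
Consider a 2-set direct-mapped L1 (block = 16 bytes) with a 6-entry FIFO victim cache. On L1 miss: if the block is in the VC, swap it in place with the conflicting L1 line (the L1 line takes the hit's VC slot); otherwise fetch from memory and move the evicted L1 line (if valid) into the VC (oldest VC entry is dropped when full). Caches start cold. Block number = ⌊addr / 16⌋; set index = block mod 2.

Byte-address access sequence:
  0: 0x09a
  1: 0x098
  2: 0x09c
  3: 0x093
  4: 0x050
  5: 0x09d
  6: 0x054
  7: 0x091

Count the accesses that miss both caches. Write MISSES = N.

0: 0x9a (blk 9, set 1) → MISS  vc=[]
1: 0x98 (blk 9, set 1) → L1-HIT  vc=[]
2: 0x9c (blk 9, set 1) → L1-HIT  vc=[]
3: 0x93 (blk 9, set 1) → L1-HIT  vc=[]
4: 0x50 (blk 5, set 1) → MISS  vc=[9]
5: 0x9d (blk 9, set 1) → VC-HIT  vc=[5]
6: 0x54 (blk 5, set 1) → VC-HIT  vc=[9]
7: 0x91 (blk 9, set 1) → VC-HIT  vc=[5]

MISSES = 2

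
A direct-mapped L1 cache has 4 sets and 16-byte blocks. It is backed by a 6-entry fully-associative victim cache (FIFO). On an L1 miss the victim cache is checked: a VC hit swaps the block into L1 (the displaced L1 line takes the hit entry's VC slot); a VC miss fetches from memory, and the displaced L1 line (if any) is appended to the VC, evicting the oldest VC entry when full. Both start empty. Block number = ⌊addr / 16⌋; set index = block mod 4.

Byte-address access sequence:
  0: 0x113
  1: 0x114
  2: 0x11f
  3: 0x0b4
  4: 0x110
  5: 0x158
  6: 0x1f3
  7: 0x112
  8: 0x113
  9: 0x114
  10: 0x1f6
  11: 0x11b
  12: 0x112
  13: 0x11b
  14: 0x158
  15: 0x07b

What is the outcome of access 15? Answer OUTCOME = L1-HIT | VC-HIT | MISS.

OUTCOME = MISS

  [0] addr=0x113 blk=17 s=1: MISS | VC []
  [1] addr=0x114 blk=17 s=1: L1-HIT | VC []
  [2] addr=0x11f blk=17 s=1: L1-HIT | VC []
  [3] addr=0xb4 blk=11 s=3: MISS | VC []
  [4] addr=0x110 blk=17 s=1: L1-HIT | VC []
  [5] addr=0x158 blk=21 s=1: MISS | VC [17]
  [6] addr=0x1f3 blk=31 s=3: MISS | VC [17, 11]
  [7] addr=0x112 blk=17 s=1: VC-HIT | VC [21, 11]
  [8] addr=0x113 blk=17 s=1: L1-HIT | VC [21, 11]
  [9] addr=0x114 blk=17 s=1: L1-HIT | VC [21, 11]
  [10] addr=0x1f6 blk=31 s=3: L1-HIT | VC [21, 11]
  [11] addr=0x11b blk=17 s=1: L1-HIT | VC [21, 11]
  [12] addr=0x112 blk=17 s=1: L1-HIT | VC [21, 11]
  [13] addr=0x11b blk=17 s=1: L1-HIT | VC [21, 11]
  [14] addr=0x158 blk=21 s=1: VC-HIT | VC [17, 11]
  [15] addr=0x7b blk=7 s=3: MISS | VC [17, 11, 31]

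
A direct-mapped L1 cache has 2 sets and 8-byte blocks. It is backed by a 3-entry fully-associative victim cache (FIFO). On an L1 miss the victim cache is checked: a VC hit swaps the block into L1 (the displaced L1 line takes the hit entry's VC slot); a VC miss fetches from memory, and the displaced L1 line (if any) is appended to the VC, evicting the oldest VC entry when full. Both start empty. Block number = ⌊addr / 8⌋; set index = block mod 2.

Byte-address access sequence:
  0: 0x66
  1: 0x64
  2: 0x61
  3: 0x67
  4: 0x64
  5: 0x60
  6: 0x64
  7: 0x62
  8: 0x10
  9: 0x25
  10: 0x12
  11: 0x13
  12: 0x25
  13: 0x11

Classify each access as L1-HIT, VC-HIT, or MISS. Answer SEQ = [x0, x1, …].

SEQ = [MISS, L1-HIT, L1-HIT, L1-HIT, L1-HIT, L1-HIT, L1-HIT, L1-HIT, MISS, MISS, VC-HIT, L1-HIT, VC-HIT, VC-HIT]

#0 0x66→b12/s0 MISS; vc=[]
#1 0x64→b12/s0 L1-HIT; vc=[]
#2 0x61→b12/s0 L1-HIT; vc=[]
#3 0x67→b12/s0 L1-HIT; vc=[]
#4 0x64→b12/s0 L1-HIT; vc=[]
#5 0x60→b12/s0 L1-HIT; vc=[]
#6 0x64→b12/s0 L1-HIT; vc=[]
#7 0x62→b12/s0 L1-HIT; vc=[]
#8 0x10→b2/s0 MISS; vc=[12]
#9 0x25→b4/s0 MISS; vc=[12,2]
#10 0x12→b2/s0 VC-HIT; vc=[12,4]
#11 0x13→b2/s0 L1-HIT; vc=[12,4]
#12 0x25→b4/s0 VC-HIT; vc=[12,2]
#13 0x11→b2/s0 VC-HIT; vc=[12,4]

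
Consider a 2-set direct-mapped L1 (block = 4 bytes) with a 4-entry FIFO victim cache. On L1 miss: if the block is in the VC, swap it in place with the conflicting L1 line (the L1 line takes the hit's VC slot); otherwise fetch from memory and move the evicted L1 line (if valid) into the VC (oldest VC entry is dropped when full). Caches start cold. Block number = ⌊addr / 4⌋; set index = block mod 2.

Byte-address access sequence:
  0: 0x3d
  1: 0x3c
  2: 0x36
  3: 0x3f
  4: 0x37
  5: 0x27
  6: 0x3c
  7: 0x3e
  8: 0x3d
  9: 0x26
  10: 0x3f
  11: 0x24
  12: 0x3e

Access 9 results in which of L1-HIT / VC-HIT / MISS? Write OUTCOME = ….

OUTCOME = VC-HIT

0: 0x3d (blk 15, set 1) → MISS  vc=[]
1: 0x3c (blk 15, set 1) → L1-HIT  vc=[]
2: 0x36 (blk 13, set 1) → MISS  vc=[15]
3: 0x3f (blk 15, set 1) → VC-HIT  vc=[13]
4: 0x37 (blk 13, set 1) → VC-HIT  vc=[15]
5: 0x27 (blk 9, set 1) → MISS  vc=[15, 13]
6: 0x3c (blk 15, set 1) → VC-HIT  vc=[9, 13]
7: 0x3e (blk 15, set 1) → L1-HIT  vc=[9, 13]
8: 0x3d (blk 15, set 1) → L1-HIT  vc=[9, 13]
9: 0x26 (blk 9, set 1) → VC-HIT  vc=[15, 13]
10: 0x3f (blk 15, set 1) → VC-HIT  vc=[9, 13]
11: 0x24 (blk 9, set 1) → VC-HIT  vc=[15, 13]
12: 0x3e (blk 15, set 1) → VC-HIT  vc=[9, 13]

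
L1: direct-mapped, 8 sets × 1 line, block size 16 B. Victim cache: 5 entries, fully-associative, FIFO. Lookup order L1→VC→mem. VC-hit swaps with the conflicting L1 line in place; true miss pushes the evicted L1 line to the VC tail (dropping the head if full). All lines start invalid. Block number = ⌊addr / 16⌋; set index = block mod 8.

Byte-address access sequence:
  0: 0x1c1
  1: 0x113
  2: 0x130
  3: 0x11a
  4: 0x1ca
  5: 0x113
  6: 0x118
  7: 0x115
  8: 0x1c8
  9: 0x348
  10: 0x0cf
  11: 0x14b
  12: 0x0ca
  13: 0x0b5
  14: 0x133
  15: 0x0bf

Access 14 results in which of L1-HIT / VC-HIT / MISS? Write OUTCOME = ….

OUTCOME = VC-HIT

  [0] addr=0x1c1 blk=28 s=4: MISS | VC []
  [1] addr=0x113 blk=17 s=1: MISS | VC []
  [2] addr=0x130 blk=19 s=3: MISS | VC []
  [3] addr=0x11a blk=17 s=1: L1-HIT | VC []
  [4] addr=0x1ca blk=28 s=4: L1-HIT | VC []
  [5] addr=0x113 blk=17 s=1: L1-HIT | VC []
  [6] addr=0x118 blk=17 s=1: L1-HIT | VC []
  [7] addr=0x115 blk=17 s=1: L1-HIT | VC []
  [8] addr=0x1c8 blk=28 s=4: L1-HIT | VC []
  [9] addr=0x348 blk=52 s=4: MISS | VC [28]
  [10] addr=0xcf blk=12 s=4: MISS | VC [28, 52]
  [11] addr=0x14b blk=20 s=4: MISS | VC [28, 52, 12]
  [12] addr=0xca blk=12 s=4: VC-HIT | VC [28, 52, 20]
  [13] addr=0xb5 blk=11 s=3: MISS | VC [28, 52, 20, 19]
  [14] addr=0x133 blk=19 s=3: VC-HIT | VC [28, 52, 20, 11]
  [15] addr=0xbf blk=11 s=3: VC-HIT | VC [28, 52, 20, 19]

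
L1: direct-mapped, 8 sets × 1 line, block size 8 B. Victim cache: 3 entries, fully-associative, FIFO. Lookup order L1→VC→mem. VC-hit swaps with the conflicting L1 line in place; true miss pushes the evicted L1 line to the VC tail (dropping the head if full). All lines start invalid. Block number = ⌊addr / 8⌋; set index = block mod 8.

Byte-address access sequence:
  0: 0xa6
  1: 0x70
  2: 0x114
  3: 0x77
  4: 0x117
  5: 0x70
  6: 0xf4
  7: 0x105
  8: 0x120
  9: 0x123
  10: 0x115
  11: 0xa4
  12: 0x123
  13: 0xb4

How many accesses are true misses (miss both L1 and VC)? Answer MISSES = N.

  [0] addr=0xa6 blk=20 s=4: MISS | VC []
  [1] addr=0x70 blk=14 s=6: MISS | VC []
  [2] addr=0x114 blk=34 s=2: MISS | VC []
  [3] addr=0x77 blk=14 s=6: L1-HIT | VC []
  [4] addr=0x117 blk=34 s=2: L1-HIT | VC []
  [5] addr=0x70 blk=14 s=6: L1-HIT | VC []
  [6] addr=0xf4 blk=30 s=6: MISS | VC [14]
  [7] addr=0x105 blk=32 s=0: MISS | VC [14]
  [8] addr=0x120 blk=36 s=4: MISS | VC [14, 20]
  [9] addr=0x123 blk=36 s=4: L1-HIT | VC [14, 20]
  [10] addr=0x115 blk=34 s=2: L1-HIT | VC [14, 20]
  [11] addr=0xa4 blk=20 s=4: VC-HIT | VC [14, 36]
  [12] addr=0x123 blk=36 s=4: VC-HIT | VC [14, 20]
  [13] addr=0xb4 blk=22 s=6: MISS | VC [14, 20, 30]

MISSES = 7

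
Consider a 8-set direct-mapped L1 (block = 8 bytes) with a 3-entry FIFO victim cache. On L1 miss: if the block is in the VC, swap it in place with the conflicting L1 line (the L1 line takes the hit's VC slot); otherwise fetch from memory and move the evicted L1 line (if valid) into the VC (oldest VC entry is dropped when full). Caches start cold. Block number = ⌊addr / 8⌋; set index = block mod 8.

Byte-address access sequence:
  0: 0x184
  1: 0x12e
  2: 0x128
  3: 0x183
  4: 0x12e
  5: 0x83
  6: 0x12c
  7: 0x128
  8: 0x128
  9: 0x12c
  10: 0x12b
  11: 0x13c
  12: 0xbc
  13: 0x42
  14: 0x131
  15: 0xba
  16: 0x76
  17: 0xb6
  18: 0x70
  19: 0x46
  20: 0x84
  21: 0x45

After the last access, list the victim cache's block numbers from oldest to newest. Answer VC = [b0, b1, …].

VC = [16, 38, 22]

  [0] addr=0x184 blk=48 s=0: MISS | VC []
  [1] addr=0x12e blk=37 s=5: MISS | VC []
  [2] addr=0x128 blk=37 s=5: L1-HIT | VC []
  [3] addr=0x183 blk=48 s=0: L1-HIT | VC []
  [4] addr=0x12e blk=37 s=5: L1-HIT | VC []
  [5] addr=0x83 blk=16 s=0: MISS | VC [48]
  [6] addr=0x12c blk=37 s=5: L1-HIT | VC [48]
  [7] addr=0x128 blk=37 s=5: L1-HIT | VC [48]
  [8] addr=0x128 blk=37 s=5: L1-HIT | VC [48]
  [9] addr=0x12c blk=37 s=5: L1-HIT | VC [48]
  [10] addr=0x12b blk=37 s=5: L1-HIT | VC [48]
  [11] addr=0x13c blk=39 s=7: MISS | VC [48]
  [12] addr=0xbc blk=23 s=7: MISS | VC [48, 39]
  [13] addr=0x42 blk=8 s=0: MISS | VC [48, 39, 16]
  [14] addr=0x131 blk=38 s=6: MISS | VC [48, 39, 16]
  [15] addr=0xba blk=23 s=7: L1-HIT | VC [48, 39, 16]
  [16] addr=0x76 blk=14 s=6: MISS | VC [39, 16, 38]
  [17] addr=0xb6 blk=22 s=6: MISS | VC [16, 38, 14]
  [18] addr=0x70 blk=14 s=6: VC-HIT | VC [16, 38, 22]
  [19] addr=0x46 blk=8 s=0: L1-HIT | VC [16, 38, 22]
  [20] addr=0x84 blk=16 s=0: VC-HIT | VC [8, 38, 22]
  [21] addr=0x45 blk=8 s=0: VC-HIT | VC [16, 38, 22]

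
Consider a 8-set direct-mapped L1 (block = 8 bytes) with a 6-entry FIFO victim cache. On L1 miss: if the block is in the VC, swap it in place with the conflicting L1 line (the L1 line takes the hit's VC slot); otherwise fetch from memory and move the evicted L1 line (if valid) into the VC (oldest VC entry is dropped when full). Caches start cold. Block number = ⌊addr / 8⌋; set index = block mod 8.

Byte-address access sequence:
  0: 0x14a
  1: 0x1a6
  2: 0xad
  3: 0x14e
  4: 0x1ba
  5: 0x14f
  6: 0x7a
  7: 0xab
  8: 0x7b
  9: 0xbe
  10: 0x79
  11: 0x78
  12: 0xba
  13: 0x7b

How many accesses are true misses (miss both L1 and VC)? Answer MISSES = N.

MISSES = 6

0: 0x14a (blk 41, set 1) → MISS  vc=[]
1: 0x1a6 (blk 52, set 4) → MISS  vc=[]
2: 0xad (blk 21, set 5) → MISS  vc=[]
3: 0x14e (blk 41, set 1) → L1-HIT  vc=[]
4: 0x1ba (blk 55, set 7) → MISS  vc=[]
5: 0x14f (blk 41, set 1) → L1-HIT  vc=[]
6: 0x7a (blk 15, set 7) → MISS  vc=[55]
7: 0xab (blk 21, set 5) → L1-HIT  vc=[55]
8: 0x7b (blk 15, set 7) → L1-HIT  vc=[55]
9: 0xbe (blk 23, set 7) → MISS  vc=[55, 15]
10: 0x79 (blk 15, set 7) → VC-HIT  vc=[55, 23]
11: 0x78 (blk 15, set 7) → L1-HIT  vc=[55, 23]
12: 0xba (blk 23, set 7) → VC-HIT  vc=[55, 15]
13: 0x7b (blk 15, set 7) → VC-HIT  vc=[55, 23]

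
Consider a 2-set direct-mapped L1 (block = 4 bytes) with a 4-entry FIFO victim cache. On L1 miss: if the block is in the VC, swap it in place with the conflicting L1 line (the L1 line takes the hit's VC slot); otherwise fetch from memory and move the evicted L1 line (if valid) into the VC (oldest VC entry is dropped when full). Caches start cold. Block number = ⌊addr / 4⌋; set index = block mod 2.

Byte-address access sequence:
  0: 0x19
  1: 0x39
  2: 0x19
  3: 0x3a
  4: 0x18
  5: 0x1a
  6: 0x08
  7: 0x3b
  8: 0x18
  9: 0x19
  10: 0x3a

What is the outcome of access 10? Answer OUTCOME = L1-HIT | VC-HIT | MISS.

0: 0x19 (blk 6, set 0) → MISS  vc=[]
1: 0x39 (blk 14, set 0) → MISS  vc=[6]
2: 0x19 (blk 6, set 0) → VC-HIT  vc=[14]
3: 0x3a (blk 14, set 0) → VC-HIT  vc=[6]
4: 0x18 (blk 6, set 0) → VC-HIT  vc=[14]
5: 0x1a (blk 6, set 0) → L1-HIT  vc=[14]
6: 0x8 (blk 2, set 0) → MISS  vc=[14, 6]
7: 0x3b (blk 14, set 0) → VC-HIT  vc=[2, 6]
8: 0x18 (blk 6, set 0) → VC-HIT  vc=[2, 14]
9: 0x19 (blk 6, set 0) → L1-HIT  vc=[2, 14]
10: 0x3a (blk 14, set 0) → VC-HIT  vc=[2, 6]

OUTCOME = VC-HIT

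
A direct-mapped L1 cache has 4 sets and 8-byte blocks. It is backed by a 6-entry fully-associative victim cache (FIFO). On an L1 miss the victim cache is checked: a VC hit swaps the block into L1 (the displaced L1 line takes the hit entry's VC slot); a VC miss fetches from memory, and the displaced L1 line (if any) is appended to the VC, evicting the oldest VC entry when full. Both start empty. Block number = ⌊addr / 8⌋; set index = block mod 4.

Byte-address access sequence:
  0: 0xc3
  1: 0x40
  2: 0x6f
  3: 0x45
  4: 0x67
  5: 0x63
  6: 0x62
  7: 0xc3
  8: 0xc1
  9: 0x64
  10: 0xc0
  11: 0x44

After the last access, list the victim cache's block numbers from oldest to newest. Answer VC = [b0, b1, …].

#0 0xc3→b24/s0 MISS; vc=[]
#1 0x40→b8/s0 MISS; vc=[24]
#2 0x6f→b13/s1 MISS; vc=[24]
#3 0x45→b8/s0 L1-HIT; vc=[24]
#4 0x67→b12/s0 MISS; vc=[24,8]
#5 0x63→b12/s0 L1-HIT; vc=[24,8]
#6 0x62→b12/s0 L1-HIT; vc=[24,8]
#7 0xc3→b24/s0 VC-HIT; vc=[12,8]
#8 0xc1→b24/s0 L1-HIT; vc=[12,8]
#9 0x64→b12/s0 VC-HIT; vc=[24,8]
#10 0xc0→b24/s0 VC-HIT; vc=[12,8]
#11 0x44→b8/s0 VC-HIT; vc=[12,24]

VC = [12, 24]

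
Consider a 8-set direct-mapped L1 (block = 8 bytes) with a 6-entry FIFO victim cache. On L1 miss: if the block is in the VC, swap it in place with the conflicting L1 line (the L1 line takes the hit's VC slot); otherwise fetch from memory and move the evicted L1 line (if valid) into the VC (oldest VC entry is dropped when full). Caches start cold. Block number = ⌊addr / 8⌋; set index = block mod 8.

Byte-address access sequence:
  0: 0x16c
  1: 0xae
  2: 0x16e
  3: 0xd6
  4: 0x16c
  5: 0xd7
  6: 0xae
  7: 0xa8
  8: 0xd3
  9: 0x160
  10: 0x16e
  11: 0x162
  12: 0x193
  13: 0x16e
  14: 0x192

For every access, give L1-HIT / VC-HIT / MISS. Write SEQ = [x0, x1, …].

0: 0x16c (blk 45, set 5) → MISS  vc=[]
1: 0xae (blk 21, set 5) → MISS  vc=[45]
2: 0x16e (blk 45, set 5) → VC-HIT  vc=[21]
3: 0xd6 (blk 26, set 2) → MISS  vc=[21]
4: 0x16c (blk 45, set 5) → L1-HIT  vc=[21]
5: 0xd7 (blk 26, set 2) → L1-HIT  vc=[21]
6: 0xae (blk 21, set 5) → VC-HIT  vc=[45]
7: 0xa8 (blk 21, set 5) → L1-HIT  vc=[45]
8: 0xd3 (blk 26, set 2) → L1-HIT  vc=[45]
9: 0x160 (blk 44, set 4) → MISS  vc=[45]
10: 0x16e (blk 45, set 5) → VC-HIT  vc=[21]
11: 0x162 (blk 44, set 4) → L1-HIT  vc=[21]
12: 0x193 (blk 50, set 2) → MISS  vc=[21, 26]
13: 0x16e (blk 45, set 5) → L1-HIT  vc=[21, 26]
14: 0x192 (blk 50, set 2) → L1-HIT  vc=[21, 26]

SEQ = [MISS, MISS, VC-HIT, MISS, L1-HIT, L1-HIT, VC-HIT, L1-HIT, L1-HIT, MISS, VC-HIT, L1-HIT, MISS, L1-HIT, L1-HIT]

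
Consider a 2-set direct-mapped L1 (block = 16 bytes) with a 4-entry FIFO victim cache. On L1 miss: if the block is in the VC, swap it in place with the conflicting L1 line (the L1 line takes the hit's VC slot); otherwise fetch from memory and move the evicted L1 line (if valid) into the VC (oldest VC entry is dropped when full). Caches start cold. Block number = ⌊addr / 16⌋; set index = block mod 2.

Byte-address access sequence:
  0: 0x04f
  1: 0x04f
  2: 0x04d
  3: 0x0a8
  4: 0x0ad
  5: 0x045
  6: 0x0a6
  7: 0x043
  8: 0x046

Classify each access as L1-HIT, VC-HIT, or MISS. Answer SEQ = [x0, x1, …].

#0 0x4f→b4/s0 MISS; vc=[]
#1 0x4f→b4/s0 L1-HIT; vc=[]
#2 0x4d→b4/s0 L1-HIT; vc=[]
#3 0xa8→b10/s0 MISS; vc=[4]
#4 0xad→b10/s0 L1-HIT; vc=[4]
#5 0x45→b4/s0 VC-HIT; vc=[10]
#6 0xa6→b10/s0 VC-HIT; vc=[4]
#7 0x43→b4/s0 VC-HIT; vc=[10]
#8 0x46→b4/s0 L1-HIT; vc=[10]

SEQ = [MISS, L1-HIT, L1-HIT, MISS, L1-HIT, VC-HIT, VC-HIT, VC-HIT, L1-HIT]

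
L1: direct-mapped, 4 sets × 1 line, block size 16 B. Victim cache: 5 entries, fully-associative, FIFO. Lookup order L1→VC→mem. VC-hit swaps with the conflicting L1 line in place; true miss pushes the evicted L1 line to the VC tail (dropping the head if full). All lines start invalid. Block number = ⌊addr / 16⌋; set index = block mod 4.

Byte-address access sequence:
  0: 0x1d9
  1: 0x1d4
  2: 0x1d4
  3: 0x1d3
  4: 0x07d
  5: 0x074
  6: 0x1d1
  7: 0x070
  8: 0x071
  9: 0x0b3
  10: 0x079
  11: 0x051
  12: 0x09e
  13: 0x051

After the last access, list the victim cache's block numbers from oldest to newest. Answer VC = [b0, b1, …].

VC = [11, 29, 9]

  [0] addr=0x1d9 blk=29 s=1: MISS | VC []
  [1] addr=0x1d4 blk=29 s=1: L1-HIT | VC []
  [2] addr=0x1d4 blk=29 s=1: L1-HIT | VC []
  [3] addr=0x1d3 blk=29 s=1: L1-HIT | VC []
  [4] addr=0x7d blk=7 s=3: MISS | VC []
  [5] addr=0x74 blk=7 s=3: L1-HIT | VC []
  [6] addr=0x1d1 blk=29 s=1: L1-HIT | VC []
  [7] addr=0x70 blk=7 s=3: L1-HIT | VC []
  [8] addr=0x71 blk=7 s=3: L1-HIT | VC []
  [9] addr=0xb3 blk=11 s=3: MISS | VC [7]
  [10] addr=0x79 blk=7 s=3: VC-HIT | VC [11]
  [11] addr=0x51 blk=5 s=1: MISS | VC [11, 29]
  [12] addr=0x9e blk=9 s=1: MISS | VC [11, 29, 5]
  [13] addr=0x51 blk=5 s=1: VC-HIT | VC [11, 29, 9]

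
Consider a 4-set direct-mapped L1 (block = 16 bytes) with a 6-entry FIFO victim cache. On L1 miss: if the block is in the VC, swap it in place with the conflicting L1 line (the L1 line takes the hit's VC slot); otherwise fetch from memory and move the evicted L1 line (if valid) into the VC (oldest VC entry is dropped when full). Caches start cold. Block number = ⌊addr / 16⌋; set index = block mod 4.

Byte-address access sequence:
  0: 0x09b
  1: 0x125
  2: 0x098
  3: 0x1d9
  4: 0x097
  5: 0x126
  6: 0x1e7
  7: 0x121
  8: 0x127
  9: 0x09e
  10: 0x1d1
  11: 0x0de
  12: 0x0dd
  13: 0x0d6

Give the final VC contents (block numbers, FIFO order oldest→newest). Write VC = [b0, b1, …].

0: 0x9b (blk 9, set 1) → MISS  vc=[]
1: 0x125 (blk 18, set 2) → MISS  vc=[]
2: 0x98 (blk 9, set 1) → L1-HIT  vc=[]
3: 0x1d9 (blk 29, set 1) → MISS  vc=[9]
4: 0x97 (blk 9, set 1) → VC-HIT  vc=[29]
5: 0x126 (blk 18, set 2) → L1-HIT  vc=[29]
6: 0x1e7 (blk 30, set 2) → MISS  vc=[29, 18]
7: 0x121 (blk 18, set 2) → VC-HIT  vc=[29, 30]
8: 0x127 (blk 18, set 2) → L1-HIT  vc=[29, 30]
9: 0x9e (blk 9, set 1) → L1-HIT  vc=[29, 30]
10: 0x1d1 (blk 29, set 1) → VC-HIT  vc=[9, 30]
11: 0xde (blk 13, set 1) → MISS  vc=[9, 30, 29]
12: 0xdd (blk 13, set 1) → L1-HIT  vc=[9, 30, 29]
13: 0xd6 (blk 13, set 1) → L1-HIT  vc=[9, 30, 29]

VC = [9, 30, 29]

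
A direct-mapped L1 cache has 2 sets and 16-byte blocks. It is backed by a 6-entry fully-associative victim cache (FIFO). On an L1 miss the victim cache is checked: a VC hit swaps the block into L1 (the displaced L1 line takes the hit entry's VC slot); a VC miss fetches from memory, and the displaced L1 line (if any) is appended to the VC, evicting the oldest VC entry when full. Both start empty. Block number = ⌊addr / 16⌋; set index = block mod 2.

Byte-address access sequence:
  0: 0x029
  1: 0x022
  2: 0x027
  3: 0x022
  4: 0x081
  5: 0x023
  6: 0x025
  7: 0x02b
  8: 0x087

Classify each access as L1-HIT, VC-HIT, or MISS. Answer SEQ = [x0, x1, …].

#0 0x29→b2/s0 MISS; vc=[]
#1 0x22→b2/s0 L1-HIT; vc=[]
#2 0x27→b2/s0 L1-HIT; vc=[]
#3 0x22→b2/s0 L1-HIT; vc=[]
#4 0x81→b8/s0 MISS; vc=[2]
#5 0x23→b2/s0 VC-HIT; vc=[8]
#6 0x25→b2/s0 L1-HIT; vc=[8]
#7 0x2b→b2/s0 L1-HIT; vc=[8]
#8 0x87→b8/s0 VC-HIT; vc=[2]

SEQ = [MISS, L1-HIT, L1-HIT, L1-HIT, MISS, VC-HIT, L1-HIT, L1-HIT, VC-HIT]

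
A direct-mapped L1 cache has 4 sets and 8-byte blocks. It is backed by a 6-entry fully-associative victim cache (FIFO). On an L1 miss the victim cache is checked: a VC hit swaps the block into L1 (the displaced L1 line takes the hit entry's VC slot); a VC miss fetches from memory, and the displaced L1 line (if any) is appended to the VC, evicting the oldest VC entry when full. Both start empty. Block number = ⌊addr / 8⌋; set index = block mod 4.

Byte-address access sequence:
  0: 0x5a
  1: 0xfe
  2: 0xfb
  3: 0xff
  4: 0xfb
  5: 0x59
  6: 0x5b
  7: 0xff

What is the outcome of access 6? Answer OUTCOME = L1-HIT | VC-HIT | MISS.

0: 0x5a (blk 11, set 3) → MISS  vc=[]
1: 0xfe (blk 31, set 3) → MISS  vc=[11]
2: 0xfb (blk 31, set 3) → L1-HIT  vc=[11]
3: 0xff (blk 31, set 3) → L1-HIT  vc=[11]
4: 0xfb (blk 31, set 3) → L1-HIT  vc=[11]
5: 0x59 (blk 11, set 3) → VC-HIT  vc=[31]
6: 0x5b (blk 11, set 3) → L1-HIT  vc=[31]
7: 0xff (blk 31, set 3) → VC-HIT  vc=[11]

OUTCOME = L1-HIT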